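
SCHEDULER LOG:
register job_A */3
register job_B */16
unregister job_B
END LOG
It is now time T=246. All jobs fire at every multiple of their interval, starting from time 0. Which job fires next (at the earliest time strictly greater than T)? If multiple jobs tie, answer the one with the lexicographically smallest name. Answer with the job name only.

Op 1: register job_A */3 -> active={job_A:*/3}
Op 2: register job_B */16 -> active={job_A:*/3, job_B:*/16}
Op 3: unregister job_B -> active={job_A:*/3}
  job_A: interval 3, next fire after T=246 is 249
Earliest = 249, winner (lex tiebreak) = job_A

Answer: job_A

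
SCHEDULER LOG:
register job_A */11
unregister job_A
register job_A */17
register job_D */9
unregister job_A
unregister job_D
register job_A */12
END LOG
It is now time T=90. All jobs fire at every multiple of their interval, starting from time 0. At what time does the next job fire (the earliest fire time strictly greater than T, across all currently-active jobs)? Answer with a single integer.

Op 1: register job_A */11 -> active={job_A:*/11}
Op 2: unregister job_A -> active={}
Op 3: register job_A */17 -> active={job_A:*/17}
Op 4: register job_D */9 -> active={job_A:*/17, job_D:*/9}
Op 5: unregister job_A -> active={job_D:*/9}
Op 6: unregister job_D -> active={}
Op 7: register job_A */12 -> active={job_A:*/12}
  job_A: interval 12, next fire after T=90 is 96
Earliest fire time = 96 (job job_A)

Answer: 96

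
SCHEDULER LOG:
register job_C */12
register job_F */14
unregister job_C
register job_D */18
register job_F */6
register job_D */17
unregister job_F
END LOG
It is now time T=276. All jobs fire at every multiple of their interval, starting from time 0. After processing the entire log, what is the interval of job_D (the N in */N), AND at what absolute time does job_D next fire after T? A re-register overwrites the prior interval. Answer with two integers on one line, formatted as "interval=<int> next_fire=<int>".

Op 1: register job_C */12 -> active={job_C:*/12}
Op 2: register job_F */14 -> active={job_C:*/12, job_F:*/14}
Op 3: unregister job_C -> active={job_F:*/14}
Op 4: register job_D */18 -> active={job_D:*/18, job_F:*/14}
Op 5: register job_F */6 -> active={job_D:*/18, job_F:*/6}
Op 6: register job_D */17 -> active={job_D:*/17, job_F:*/6}
Op 7: unregister job_F -> active={job_D:*/17}
Final interval of job_D = 17
Next fire of job_D after T=276: (276//17+1)*17 = 289

Answer: interval=17 next_fire=289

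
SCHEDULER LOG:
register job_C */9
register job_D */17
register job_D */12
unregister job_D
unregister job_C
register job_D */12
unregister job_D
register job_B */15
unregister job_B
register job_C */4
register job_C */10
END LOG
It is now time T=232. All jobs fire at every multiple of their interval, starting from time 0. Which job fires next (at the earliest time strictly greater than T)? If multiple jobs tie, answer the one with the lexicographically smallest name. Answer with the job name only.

Answer: job_C

Derivation:
Op 1: register job_C */9 -> active={job_C:*/9}
Op 2: register job_D */17 -> active={job_C:*/9, job_D:*/17}
Op 3: register job_D */12 -> active={job_C:*/9, job_D:*/12}
Op 4: unregister job_D -> active={job_C:*/9}
Op 5: unregister job_C -> active={}
Op 6: register job_D */12 -> active={job_D:*/12}
Op 7: unregister job_D -> active={}
Op 8: register job_B */15 -> active={job_B:*/15}
Op 9: unregister job_B -> active={}
Op 10: register job_C */4 -> active={job_C:*/4}
Op 11: register job_C */10 -> active={job_C:*/10}
  job_C: interval 10, next fire after T=232 is 240
Earliest = 240, winner (lex tiebreak) = job_C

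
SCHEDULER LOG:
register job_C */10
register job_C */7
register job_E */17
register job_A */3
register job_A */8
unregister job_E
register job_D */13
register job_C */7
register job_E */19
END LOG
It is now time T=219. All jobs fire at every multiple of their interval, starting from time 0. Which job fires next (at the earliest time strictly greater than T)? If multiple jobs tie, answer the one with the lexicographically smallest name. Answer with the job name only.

Op 1: register job_C */10 -> active={job_C:*/10}
Op 2: register job_C */7 -> active={job_C:*/7}
Op 3: register job_E */17 -> active={job_C:*/7, job_E:*/17}
Op 4: register job_A */3 -> active={job_A:*/3, job_C:*/7, job_E:*/17}
Op 5: register job_A */8 -> active={job_A:*/8, job_C:*/7, job_E:*/17}
Op 6: unregister job_E -> active={job_A:*/8, job_C:*/7}
Op 7: register job_D */13 -> active={job_A:*/8, job_C:*/7, job_D:*/13}
Op 8: register job_C */7 -> active={job_A:*/8, job_C:*/7, job_D:*/13}
Op 9: register job_E */19 -> active={job_A:*/8, job_C:*/7, job_D:*/13, job_E:*/19}
  job_A: interval 8, next fire after T=219 is 224
  job_C: interval 7, next fire after T=219 is 224
  job_D: interval 13, next fire after T=219 is 221
  job_E: interval 19, next fire after T=219 is 228
Earliest = 221, winner (lex tiebreak) = job_D

Answer: job_D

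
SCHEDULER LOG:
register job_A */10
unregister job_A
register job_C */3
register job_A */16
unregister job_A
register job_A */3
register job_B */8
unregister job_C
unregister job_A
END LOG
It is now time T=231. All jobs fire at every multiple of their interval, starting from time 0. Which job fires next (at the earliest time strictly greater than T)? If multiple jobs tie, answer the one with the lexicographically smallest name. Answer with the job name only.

Answer: job_B

Derivation:
Op 1: register job_A */10 -> active={job_A:*/10}
Op 2: unregister job_A -> active={}
Op 3: register job_C */3 -> active={job_C:*/3}
Op 4: register job_A */16 -> active={job_A:*/16, job_C:*/3}
Op 5: unregister job_A -> active={job_C:*/3}
Op 6: register job_A */3 -> active={job_A:*/3, job_C:*/3}
Op 7: register job_B */8 -> active={job_A:*/3, job_B:*/8, job_C:*/3}
Op 8: unregister job_C -> active={job_A:*/3, job_B:*/8}
Op 9: unregister job_A -> active={job_B:*/8}
  job_B: interval 8, next fire after T=231 is 232
Earliest = 232, winner (lex tiebreak) = job_B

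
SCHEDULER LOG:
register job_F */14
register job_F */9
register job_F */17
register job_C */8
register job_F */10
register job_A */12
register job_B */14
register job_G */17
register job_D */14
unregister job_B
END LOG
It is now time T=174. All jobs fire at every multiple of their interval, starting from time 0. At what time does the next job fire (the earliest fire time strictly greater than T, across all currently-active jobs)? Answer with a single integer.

Answer: 176

Derivation:
Op 1: register job_F */14 -> active={job_F:*/14}
Op 2: register job_F */9 -> active={job_F:*/9}
Op 3: register job_F */17 -> active={job_F:*/17}
Op 4: register job_C */8 -> active={job_C:*/8, job_F:*/17}
Op 5: register job_F */10 -> active={job_C:*/8, job_F:*/10}
Op 6: register job_A */12 -> active={job_A:*/12, job_C:*/8, job_F:*/10}
Op 7: register job_B */14 -> active={job_A:*/12, job_B:*/14, job_C:*/8, job_F:*/10}
Op 8: register job_G */17 -> active={job_A:*/12, job_B:*/14, job_C:*/8, job_F:*/10, job_G:*/17}
Op 9: register job_D */14 -> active={job_A:*/12, job_B:*/14, job_C:*/8, job_D:*/14, job_F:*/10, job_G:*/17}
Op 10: unregister job_B -> active={job_A:*/12, job_C:*/8, job_D:*/14, job_F:*/10, job_G:*/17}
  job_A: interval 12, next fire after T=174 is 180
  job_C: interval 8, next fire after T=174 is 176
  job_D: interval 14, next fire after T=174 is 182
  job_F: interval 10, next fire after T=174 is 180
  job_G: interval 17, next fire after T=174 is 187
Earliest fire time = 176 (job job_C)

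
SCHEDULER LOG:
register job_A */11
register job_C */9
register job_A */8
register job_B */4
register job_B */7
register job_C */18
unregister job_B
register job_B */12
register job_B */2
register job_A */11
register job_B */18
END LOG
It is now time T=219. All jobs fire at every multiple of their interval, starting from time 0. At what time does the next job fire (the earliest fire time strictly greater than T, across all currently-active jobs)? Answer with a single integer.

Answer: 220

Derivation:
Op 1: register job_A */11 -> active={job_A:*/11}
Op 2: register job_C */9 -> active={job_A:*/11, job_C:*/9}
Op 3: register job_A */8 -> active={job_A:*/8, job_C:*/9}
Op 4: register job_B */4 -> active={job_A:*/8, job_B:*/4, job_C:*/9}
Op 5: register job_B */7 -> active={job_A:*/8, job_B:*/7, job_C:*/9}
Op 6: register job_C */18 -> active={job_A:*/8, job_B:*/7, job_C:*/18}
Op 7: unregister job_B -> active={job_A:*/8, job_C:*/18}
Op 8: register job_B */12 -> active={job_A:*/8, job_B:*/12, job_C:*/18}
Op 9: register job_B */2 -> active={job_A:*/8, job_B:*/2, job_C:*/18}
Op 10: register job_A */11 -> active={job_A:*/11, job_B:*/2, job_C:*/18}
Op 11: register job_B */18 -> active={job_A:*/11, job_B:*/18, job_C:*/18}
  job_A: interval 11, next fire after T=219 is 220
  job_B: interval 18, next fire after T=219 is 234
  job_C: interval 18, next fire after T=219 is 234
Earliest fire time = 220 (job job_A)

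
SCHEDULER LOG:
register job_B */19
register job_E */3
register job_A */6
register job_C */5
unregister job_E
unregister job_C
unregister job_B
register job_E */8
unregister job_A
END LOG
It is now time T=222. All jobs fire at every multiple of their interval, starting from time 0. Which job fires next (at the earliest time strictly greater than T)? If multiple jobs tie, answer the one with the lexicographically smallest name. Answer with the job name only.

Op 1: register job_B */19 -> active={job_B:*/19}
Op 2: register job_E */3 -> active={job_B:*/19, job_E:*/3}
Op 3: register job_A */6 -> active={job_A:*/6, job_B:*/19, job_E:*/3}
Op 4: register job_C */5 -> active={job_A:*/6, job_B:*/19, job_C:*/5, job_E:*/3}
Op 5: unregister job_E -> active={job_A:*/6, job_B:*/19, job_C:*/5}
Op 6: unregister job_C -> active={job_A:*/6, job_B:*/19}
Op 7: unregister job_B -> active={job_A:*/6}
Op 8: register job_E */8 -> active={job_A:*/6, job_E:*/8}
Op 9: unregister job_A -> active={job_E:*/8}
  job_E: interval 8, next fire after T=222 is 224
Earliest = 224, winner (lex tiebreak) = job_E

Answer: job_E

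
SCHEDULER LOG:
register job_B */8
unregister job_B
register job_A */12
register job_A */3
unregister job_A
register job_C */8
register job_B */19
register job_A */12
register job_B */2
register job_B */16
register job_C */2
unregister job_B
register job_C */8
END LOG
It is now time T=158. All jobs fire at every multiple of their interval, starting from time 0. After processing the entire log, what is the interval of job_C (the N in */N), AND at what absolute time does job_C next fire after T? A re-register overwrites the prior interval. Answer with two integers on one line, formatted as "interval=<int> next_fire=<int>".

Answer: interval=8 next_fire=160

Derivation:
Op 1: register job_B */8 -> active={job_B:*/8}
Op 2: unregister job_B -> active={}
Op 3: register job_A */12 -> active={job_A:*/12}
Op 4: register job_A */3 -> active={job_A:*/3}
Op 5: unregister job_A -> active={}
Op 6: register job_C */8 -> active={job_C:*/8}
Op 7: register job_B */19 -> active={job_B:*/19, job_C:*/8}
Op 8: register job_A */12 -> active={job_A:*/12, job_B:*/19, job_C:*/8}
Op 9: register job_B */2 -> active={job_A:*/12, job_B:*/2, job_C:*/8}
Op 10: register job_B */16 -> active={job_A:*/12, job_B:*/16, job_C:*/8}
Op 11: register job_C */2 -> active={job_A:*/12, job_B:*/16, job_C:*/2}
Op 12: unregister job_B -> active={job_A:*/12, job_C:*/2}
Op 13: register job_C */8 -> active={job_A:*/12, job_C:*/8}
Final interval of job_C = 8
Next fire of job_C after T=158: (158//8+1)*8 = 160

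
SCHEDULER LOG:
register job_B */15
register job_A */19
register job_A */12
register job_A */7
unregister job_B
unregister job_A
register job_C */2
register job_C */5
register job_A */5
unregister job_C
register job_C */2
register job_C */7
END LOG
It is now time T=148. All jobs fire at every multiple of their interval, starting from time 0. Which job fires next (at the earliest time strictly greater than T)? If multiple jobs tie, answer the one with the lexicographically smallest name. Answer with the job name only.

Answer: job_A

Derivation:
Op 1: register job_B */15 -> active={job_B:*/15}
Op 2: register job_A */19 -> active={job_A:*/19, job_B:*/15}
Op 3: register job_A */12 -> active={job_A:*/12, job_B:*/15}
Op 4: register job_A */7 -> active={job_A:*/7, job_B:*/15}
Op 5: unregister job_B -> active={job_A:*/7}
Op 6: unregister job_A -> active={}
Op 7: register job_C */2 -> active={job_C:*/2}
Op 8: register job_C */5 -> active={job_C:*/5}
Op 9: register job_A */5 -> active={job_A:*/5, job_C:*/5}
Op 10: unregister job_C -> active={job_A:*/5}
Op 11: register job_C */2 -> active={job_A:*/5, job_C:*/2}
Op 12: register job_C */7 -> active={job_A:*/5, job_C:*/7}
  job_A: interval 5, next fire after T=148 is 150
  job_C: interval 7, next fire after T=148 is 154
Earliest = 150, winner (lex tiebreak) = job_A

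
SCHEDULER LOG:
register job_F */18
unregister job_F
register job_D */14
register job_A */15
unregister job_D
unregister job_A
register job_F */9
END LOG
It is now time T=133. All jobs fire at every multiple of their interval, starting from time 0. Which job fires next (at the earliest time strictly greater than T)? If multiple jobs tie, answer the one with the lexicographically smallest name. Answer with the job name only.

Op 1: register job_F */18 -> active={job_F:*/18}
Op 2: unregister job_F -> active={}
Op 3: register job_D */14 -> active={job_D:*/14}
Op 4: register job_A */15 -> active={job_A:*/15, job_D:*/14}
Op 5: unregister job_D -> active={job_A:*/15}
Op 6: unregister job_A -> active={}
Op 7: register job_F */9 -> active={job_F:*/9}
  job_F: interval 9, next fire after T=133 is 135
Earliest = 135, winner (lex tiebreak) = job_F

Answer: job_F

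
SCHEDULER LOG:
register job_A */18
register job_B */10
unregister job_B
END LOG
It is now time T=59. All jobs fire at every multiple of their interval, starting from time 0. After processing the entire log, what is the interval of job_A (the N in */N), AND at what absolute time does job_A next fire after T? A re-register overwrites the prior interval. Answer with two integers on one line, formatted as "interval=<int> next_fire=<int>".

Op 1: register job_A */18 -> active={job_A:*/18}
Op 2: register job_B */10 -> active={job_A:*/18, job_B:*/10}
Op 3: unregister job_B -> active={job_A:*/18}
Final interval of job_A = 18
Next fire of job_A after T=59: (59//18+1)*18 = 72

Answer: interval=18 next_fire=72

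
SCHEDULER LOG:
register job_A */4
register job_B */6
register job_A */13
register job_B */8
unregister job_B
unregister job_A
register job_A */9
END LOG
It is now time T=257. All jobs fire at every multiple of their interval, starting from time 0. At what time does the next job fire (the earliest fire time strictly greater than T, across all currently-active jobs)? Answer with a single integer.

Answer: 261

Derivation:
Op 1: register job_A */4 -> active={job_A:*/4}
Op 2: register job_B */6 -> active={job_A:*/4, job_B:*/6}
Op 3: register job_A */13 -> active={job_A:*/13, job_B:*/6}
Op 4: register job_B */8 -> active={job_A:*/13, job_B:*/8}
Op 5: unregister job_B -> active={job_A:*/13}
Op 6: unregister job_A -> active={}
Op 7: register job_A */9 -> active={job_A:*/9}
  job_A: interval 9, next fire after T=257 is 261
Earliest fire time = 261 (job job_A)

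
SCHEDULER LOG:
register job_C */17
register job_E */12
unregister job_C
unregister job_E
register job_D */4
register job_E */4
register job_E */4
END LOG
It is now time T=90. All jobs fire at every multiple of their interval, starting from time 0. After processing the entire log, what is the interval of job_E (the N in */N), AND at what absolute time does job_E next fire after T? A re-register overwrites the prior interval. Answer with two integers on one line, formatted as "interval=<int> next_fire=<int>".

Answer: interval=4 next_fire=92

Derivation:
Op 1: register job_C */17 -> active={job_C:*/17}
Op 2: register job_E */12 -> active={job_C:*/17, job_E:*/12}
Op 3: unregister job_C -> active={job_E:*/12}
Op 4: unregister job_E -> active={}
Op 5: register job_D */4 -> active={job_D:*/4}
Op 6: register job_E */4 -> active={job_D:*/4, job_E:*/4}
Op 7: register job_E */4 -> active={job_D:*/4, job_E:*/4}
Final interval of job_E = 4
Next fire of job_E after T=90: (90//4+1)*4 = 92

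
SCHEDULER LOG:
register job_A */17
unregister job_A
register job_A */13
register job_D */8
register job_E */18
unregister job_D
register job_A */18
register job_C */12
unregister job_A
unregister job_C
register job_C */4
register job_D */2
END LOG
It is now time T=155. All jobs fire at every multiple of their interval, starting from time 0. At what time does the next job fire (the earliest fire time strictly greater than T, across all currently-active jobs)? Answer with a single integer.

Answer: 156

Derivation:
Op 1: register job_A */17 -> active={job_A:*/17}
Op 2: unregister job_A -> active={}
Op 3: register job_A */13 -> active={job_A:*/13}
Op 4: register job_D */8 -> active={job_A:*/13, job_D:*/8}
Op 5: register job_E */18 -> active={job_A:*/13, job_D:*/8, job_E:*/18}
Op 6: unregister job_D -> active={job_A:*/13, job_E:*/18}
Op 7: register job_A */18 -> active={job_A:*/18, job_E:*/18}
Op 8: register job_C */12 -> active={job_A:*/18, job_C:*/12, job_E:*/18}
Op 9: unregister job_A -> active={job_C:*/12, job_E:*/18}
Op 10: unregister job_C -> active={job_E:*/18}
Op 11: register job_C */4 -> active={job_C:*/4, job_E:*/18}
Op 12: register job_D */2 -> active={job_C:*/4, job_D:*/2, job_E:*/18}
  job_C: interval 4, next fire after T=155 is 156
  job_D: interval 2, next fire after T=155 is 156
  job_E: interval 18, next fire after T=155 is 162
Earliest fire time = 156 (job job_C)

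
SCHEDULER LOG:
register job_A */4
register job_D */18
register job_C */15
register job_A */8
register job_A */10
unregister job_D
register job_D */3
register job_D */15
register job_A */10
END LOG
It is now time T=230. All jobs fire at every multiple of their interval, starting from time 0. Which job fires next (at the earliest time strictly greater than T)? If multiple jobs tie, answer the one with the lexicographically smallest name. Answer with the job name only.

Answer: job_A

Derivation:
Op 1: register job_A */4 -> active={job_A:*/4}
Op 2: register job_D */18 -> active={job_A:*/4, job_D:*/18}
Op 3: register job_C */15 -> active={job_A:*/4, job_C:*/15, job_D:*/18}
Op 4: register job_A */8 -> active={job_A:*/8, job_C:*/15, job_D:*/18}
Op 5: register job_A */10 -> active={job_A:*/10, job_C:*/15, job_D:*/18}
Op 6: unregister job_D -> active={job_A:*/10, job_C:*/15}
Op 7: register job_D */3 -> active={job_A:*/10, job_C:*/15, job_D:*/3}
Op 8: register job_D */15 -> active={job_A:*/10, job_C:*/15, job_D:*/15}
Op 9: register job_A */10 -> active={job_A:*/10, job_C:*/15, job_D:*/15}
  job_A: interval 10, next fire after T=230 is 240
  job_C: interval 15, next fire after T=230 is 240
  job_D: interval 15, next fire after T=230 is 240
Earliest = 240, winner (lex tiebreak) = job_A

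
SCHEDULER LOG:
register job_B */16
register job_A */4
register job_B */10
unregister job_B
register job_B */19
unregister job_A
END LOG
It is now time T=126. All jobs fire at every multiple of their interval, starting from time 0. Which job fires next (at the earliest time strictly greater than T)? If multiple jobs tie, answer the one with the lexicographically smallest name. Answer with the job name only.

Op 1: register job_B */16 -> active={job_B:*/16}
Op 2: register job_A */4 -> active={job_A:*/4, job_B:*/16}
Op 3: register job_B */10 -> active={job_A:*/4, job_B:*/10}
Op 4: unregister job_B -> active={job_A:*/4}
Op 5: register job_B */19 -> active={job_A:*/4, job_B:*/19}
Op 6: unregister job_A -> active={job_B:*/19}
  job_B: interval 19, next fire after T=126 is 133
Earliest = 133, winner (lex tiebreak) = job_B

Answer: job_B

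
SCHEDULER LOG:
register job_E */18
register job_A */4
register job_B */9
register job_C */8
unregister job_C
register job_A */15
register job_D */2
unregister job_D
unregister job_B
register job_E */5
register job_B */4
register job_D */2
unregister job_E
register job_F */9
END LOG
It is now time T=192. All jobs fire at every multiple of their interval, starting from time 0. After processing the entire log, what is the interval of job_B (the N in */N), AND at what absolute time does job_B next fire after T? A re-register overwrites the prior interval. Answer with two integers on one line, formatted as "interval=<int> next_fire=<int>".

Answer: interval=4 next_fire=196

Derivation:
Op 1: register job_E */18 -> active={job_E:*/18}
Op 2: register job_A */4 -> active={job_A:*/4, job_E:*/18}
Op 3: register job_B */9 -> active={job_A:*/4, job_B:*/9, job_E:*/18}
Op 4: register job_C */8 -> active={job_A:*/4, job_B:*/9, job_C:*/8, job_E:*/18}
Op 5: unregister job_C -> active={job_A:*/4, job_B:*/9, job_E:*/18}
Op 6: register job_A */15 -> active={job_A:*/15, job_B:*/9, job_E:*/18}
Op 7: register job_D */2 -> active={job_A:*/15, job_B:*/9, job_D:*/2, job_E:*/18}
Op 8: unregister job_D -> active={job_A:*/15, job_B:*/9, job_E:*/18}
Op 9: unregister job_B -> active={job_A:*/15, job_E:*/18}
Op 10: register job_E */5 -> active={job_A:*/15, job_E:*/5}
Op 11: register job_B */4 -> active={job_A:*/15, job_B:*/4, job_E:*/5}
Op 12: register job_D */2 -> active={job_A:*/15, job_B:*/4, job_D:*/2, job_E:*/5}
Op 13: unregister job_E -> active={job_A:*/15, job_B:*/4, job_D:*/2}
Op 14: register job_F */9 -> active={job_A:*/15, job_B:*/4, job_D:*/2, job_F:*/9}
Final interval of job_B = 4
Next fire of job_B after T=192: (192//4+1)*4 = 196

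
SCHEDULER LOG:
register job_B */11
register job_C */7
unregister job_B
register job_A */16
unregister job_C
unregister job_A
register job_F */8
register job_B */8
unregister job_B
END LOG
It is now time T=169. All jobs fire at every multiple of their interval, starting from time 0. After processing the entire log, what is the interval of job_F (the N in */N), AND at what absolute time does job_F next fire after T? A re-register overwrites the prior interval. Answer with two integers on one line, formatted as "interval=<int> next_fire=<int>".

Op 1: register job_B */11 -> active={job_B:*/11}
Op 2: register job_C */7 -> active={job_B:*/11, job_C:*/7}
Op 3: unregister job_B -> active={job_C:*/7}
Op 4: register job_A */16 -> active={job_A:*/16, job_C:*/7}
Op 5: unregister job_C -> active={job_A:*/16}
Op 6: unregister job_A -> active={}
Op 7: register job_F */8 -> active={job_F:*/8}
Op 8: register job_B */8 -> active={job_B:*/8, job_F:*/8}
Op 9: unregister job_B -> active={job_F:*/8}
Final interval of job_F = 8
Next fire of job_F after T=169: (169//8+1)*8 = 176

Answer: interval=8 next_fire=176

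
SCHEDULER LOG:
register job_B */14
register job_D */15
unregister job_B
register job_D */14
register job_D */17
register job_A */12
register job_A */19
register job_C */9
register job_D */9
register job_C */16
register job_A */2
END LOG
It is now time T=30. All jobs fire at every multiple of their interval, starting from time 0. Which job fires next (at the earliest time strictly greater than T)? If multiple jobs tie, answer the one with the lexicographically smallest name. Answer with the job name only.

Op 1: register job_B */14 -> active={job_B:*/14}
Op 2: register job_D */15 -> active={job_B:*/14, job_D:*/15}
Op 3: unregister job_B -> active={job_D:*/15}
Op 4: register job_D */14 -> active={job_D:*/14}
Op 5: register job_D */17 -> active={job_D:*/17}
Op 6: register job_A */12 -> active={job_A:*/12, job_D:*/17}
Op 7: register job_A */19 -> active={job_A:*/19, job_D:*/17}
Op 8: register job_C */9 -> active={job_A:*/19, job_C:*/9, job_D:*/17}
Op 9: register job_D */9 -> active={job_A:*/19, job_C:*/9, job_D:*/9}
Op 10: register job_C */16 -> active={job_A:*/19, job_C:*/16, job_D:*/9}
Op 11: register job_A */2 -> active={job_A:*/2, job_C:*/16, job_D:*/9}
  job_A: interval 2, next fire after T=30 is 32
  job_C: interval 16, next fire after T=30 is 32
  job_D: interval 9, next fire after T=30 is 36
Earliest = 32, winner (lex tiebreak) = job_A

Answer: job_A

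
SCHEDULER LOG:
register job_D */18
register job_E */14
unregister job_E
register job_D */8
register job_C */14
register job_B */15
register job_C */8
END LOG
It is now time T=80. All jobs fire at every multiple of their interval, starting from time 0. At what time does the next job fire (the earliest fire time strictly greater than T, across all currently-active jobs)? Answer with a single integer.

Op 1: register job_D */18 -> active={job_D:*/18}
Op 2: register job_E */14 -> active={job_D:*/18, job_E:*/14}
Op 3: unregister job_E -> active={job_D:*/18}
Op 4: register job_D */8 -> active={job_D:*/8}
Op 5: register job_C */14 -> active={job_C:*/14, job_D:*/8}
Op 6: register job_B */15 -> active={job_B:*/15, job_C:*/14, job_D:*/8}
Op 7: register job_C */8 -> active={job_B:*/15, job_C:*/8, job_D:*/8}
  job_B: interval 15, next fire after T=80 is 90
  job_C: interval 8, next fire after T=80 is 88
  job_D: interval 8, next fire after T=80 is 88
Earliest fire time = 88 (job job_C)

Answer: 88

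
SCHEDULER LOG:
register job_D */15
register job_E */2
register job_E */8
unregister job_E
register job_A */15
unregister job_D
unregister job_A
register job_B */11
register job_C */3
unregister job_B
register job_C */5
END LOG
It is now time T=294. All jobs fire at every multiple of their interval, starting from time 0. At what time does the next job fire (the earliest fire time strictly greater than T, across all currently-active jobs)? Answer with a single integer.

Op 1: register job_D */15 -> active={job_D:*/15}
Op 2: register job_E */2 -> active={job_D:*/15, job_E:*/2}
Op 3: register job_E */8 -> active={job_D:*/15, job_E:*/8}
Op 4: unregister job_E -> active={job_D:*/15}
Op 5: register job_A */15 -> active={job_A:*/15, job_D:*/15}
Op 6: unregister job_D -> active={job_A:*/15}
Op 7: unregister job_A -> active={}
Op 8: register job_B */11 -> active={job_B:*/11}
Op 9: register job_C */3 -> active={job_B:*/11, job_C:*/3}
Op 10: unregister job_B -> active={job_C:*/3}
Op 11: register job_C */5 -> active={job_C:*/5}
  job_C: interval 5, next fire after T=294 is 295
Earliest fire time = 295 (job job_C)

Answer: 295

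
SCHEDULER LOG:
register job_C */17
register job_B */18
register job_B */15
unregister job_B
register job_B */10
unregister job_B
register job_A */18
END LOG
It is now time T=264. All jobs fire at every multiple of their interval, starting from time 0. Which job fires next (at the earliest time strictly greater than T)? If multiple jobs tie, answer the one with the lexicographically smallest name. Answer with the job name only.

Answer: job_A

Derivation:
Op 1: register job_C */17 -> active={job_C:*/17}
Op 2: register job_B */18 -> active={job_B:*/18, job_C:*/17}
Op 3: register job_B */15 -> active={job_B:*/15, job_C:*/17}
Op 4: unregister job_B -> active={job_C:*/17}
Op 5: register job_B */10 -> active={job_B:*/10, job_C:*/17}
Op 6: unregister job_B -> active={job_C:*/17}
Op 7: register job_A */18 -> active={job_A:*/18, job_C:*/17}
  job_A: interval 18, next fire after T=264 is 270
  job_C: interval 17, next fire after T=264 is 272
Earliest = 270, winner (lex tiebreak) = job_A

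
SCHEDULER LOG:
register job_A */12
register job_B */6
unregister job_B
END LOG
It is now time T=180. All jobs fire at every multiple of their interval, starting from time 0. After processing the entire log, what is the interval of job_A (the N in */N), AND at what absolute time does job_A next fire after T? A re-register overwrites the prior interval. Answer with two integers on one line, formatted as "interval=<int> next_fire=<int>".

Answer: interval=12 next_fire=192

Derivation:
Op 1: register job_A */12 -> active={job_A:*/12}
Op 2: register job_B */6 -> active={job_A:*/12, job_B:*/6}
Op 3: unregister job_B -> active={job_A:*/12}
Final interval of job_A = 12
Next fire of job_A after T=180: (180//12+1)*12 = 192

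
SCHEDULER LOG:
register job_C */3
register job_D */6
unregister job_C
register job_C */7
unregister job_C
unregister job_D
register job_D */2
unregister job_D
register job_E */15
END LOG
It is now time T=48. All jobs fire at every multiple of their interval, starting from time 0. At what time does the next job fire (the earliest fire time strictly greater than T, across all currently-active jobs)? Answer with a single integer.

Answer: 60

Derivation:
Op 1: register job_C */3 -> active={job_C:*/3}
Op 2: register job_D */6 -> active={job_C:*/3, job_D:*/6}
Op 3: unregister job_C -> active={job_D:*/6}
Op 4: register job_C */7 -> active={job_C:*/7, job_D:*/6}
Op 5: unregister job_C -> active={job_D:*/6}
Op 6: unregister job_D -> active={}
Op 7: register job_D */2 -> active={job_D:*/2}
Op 8: unregister job_D -> active={}
Op 9: register job_E */15 -> active={job_E:*/15}
  job_E: interval 15, next fire after T=48 is 60
Earliest fire time = 60 (job job_E)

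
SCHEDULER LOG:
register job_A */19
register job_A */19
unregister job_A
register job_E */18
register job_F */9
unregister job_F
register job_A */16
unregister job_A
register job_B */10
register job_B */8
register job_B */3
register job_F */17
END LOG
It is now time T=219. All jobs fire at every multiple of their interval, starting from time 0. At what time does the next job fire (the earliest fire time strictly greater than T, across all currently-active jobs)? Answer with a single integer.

Answer: 221

Derivation:
Op 1: register job_A */19 -> active={job_A:*/19}
Op 2: register job_A */19 -> active={job_A:*/19}
Op 3: unregister job_A -> active={}
Op 4: register job_E */18 -> active={job_E:*/18}
Op 5: register job_F */9 -> active={job_E:*/18, job_F:*/9}
Op 6: unregister job_F -> active={job_E:*/18}
Op 7: register job_A */16 -> active={job_A:*/16, job_E:*/18}
Op 8: unregister job_A -> active={job_E:*/18}
Op 9: register job_B */10 -> active={job_B:*/10, job_E:*/18}
Op 10: register job_B */8 -> active={job_B:*/8, job_E:*/18}
Op 11: register job_B */3 -> active={job_B:*/3, job_E:*/18}
Op 12: register job_F */17 -> active={job_B:*/3, job_E:*/18, job_F:*/17}
  job_B: interval 3, next fire after T=219 is 222
  job_E: interval 18, next fire after T=219 is 234
  job_F: interval 17, next fire after T=219 is 221
Earliest fire time = 221 (job job_F)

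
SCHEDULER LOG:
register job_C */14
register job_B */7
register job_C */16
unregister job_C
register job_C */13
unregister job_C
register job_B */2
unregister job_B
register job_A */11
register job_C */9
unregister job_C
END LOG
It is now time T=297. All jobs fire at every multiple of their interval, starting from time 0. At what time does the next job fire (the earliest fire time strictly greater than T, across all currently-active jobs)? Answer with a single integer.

Answer: 308

Derivation:
Op 1: register job_C */14 -> active={job_C:*/14}
Op 2: register job_B */7 -> active={job_B:*/7, job_C:*/14}
Op 3: register job_C */16 -> active={job_B:*/7, job_C:*/16}
Op 4: unregister job_C -> active={job_B:*/7}
Op 5: register job_C */13 -> active={job_B:*/7, job_C:*/13}
Op 6: unregister job_C -> active={job_B:*/7}
Op 7: register job_B */2 -> active={job_B:*/2}
Op 8: unregister job_B -> active={}
Op 9: register job_A */11 -> active={job_A:*/11}
Op 10: register job_C */9 -> active={job_A:*/11, job_C:*/9}
Op 11: unregister job_C -> active={job_A:*/11}
  job_A: interval 11, next fire after T=297 is 308
Earliest fire time = 308 (job job_A)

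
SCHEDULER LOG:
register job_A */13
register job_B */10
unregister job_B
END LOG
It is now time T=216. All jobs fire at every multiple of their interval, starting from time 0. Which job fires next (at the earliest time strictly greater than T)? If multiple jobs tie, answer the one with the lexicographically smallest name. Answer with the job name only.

Answer: job_A

Derivation:
Op 1: register job_A */13 -> active={job_A:*/13}
Op 2: register job_B */10 -> active={job_A:*/13, job_B:*/10}
Op 3: unregister job_B -> active={job_A:*/13}
  job_A: interval 13, next fire after T=216 is 221
Earliest = 221, winner (lex tiebreak) = job_A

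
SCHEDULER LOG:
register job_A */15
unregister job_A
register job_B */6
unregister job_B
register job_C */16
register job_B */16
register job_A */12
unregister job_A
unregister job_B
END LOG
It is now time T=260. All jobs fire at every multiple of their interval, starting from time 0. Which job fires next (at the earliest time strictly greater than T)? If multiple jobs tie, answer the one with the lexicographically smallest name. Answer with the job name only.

Op 1: register job_A */15 -> active={job_A:*/15}
Op 2: unregister job_A -> active={}
Op 3: register job_B */6 -> active={job_B:*/6}
Op 4: unregister job_B -> active={}
Op 5: register job_C */16 -> active={job_C:*/16}
Op 6: register job_B */16 -> active={job_B:*/16, job_C:*/16}
Op 7: register job_A */12 -> active={job_A:*/12, job_B:*/16, job_C:*/16}
Op 8: unregister job_A -> active={job_B:*/16, job_C:*/16}
Op 9: unregister job_B -> active={job_C:*/16}
  job_C: interval 16, next fire after T=260 is 272
Earliest = 272, winner (lex tiebreak) = job_C

Answer: job_C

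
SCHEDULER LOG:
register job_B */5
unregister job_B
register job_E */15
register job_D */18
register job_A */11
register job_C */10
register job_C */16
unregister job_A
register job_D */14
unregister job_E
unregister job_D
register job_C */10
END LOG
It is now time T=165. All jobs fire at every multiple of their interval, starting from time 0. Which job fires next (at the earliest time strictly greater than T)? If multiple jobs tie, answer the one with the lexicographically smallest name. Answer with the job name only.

Op 1: register job_B */5 -> active={job_B:*/5}
Op 2: unregister job_B -> active={}
Op 3: register job_E */15 -> active={job_E:*/15}
Op 4: register job_D */18 -> active={job_D:*/18, job_E:*/15}
Op 5: register job_A */11 -> active={job_A:*/11, job_D:*/18, job_E:*/15}
Op 6: register job_C */10 -> active={job_A:*/11, job_C:*/10, job_D:*/18, job_E:*/15}
Op 7: register job_C */16 -> active={job_A:*/11, job_C:*/16, job_D:*/18, job_E:*/15}
Op 8: unregister job_A -> active={job_C:*/16, job_D:*/18, job_E:*/15}
Op 9: register job_D */14 -> active={job_C:*/16, job_D:*/14, job_E:*/15}
Op 10: unregister job_E -> active={job_C:*/16, job_D:*/14}
Op 11: unregister job_D -> active={job_C:*/16}
Op 12: register job_C */10 -> active={job_C:*/10}
  job_C: interval 10, next fire after T=165 is 170
Earliest = 170, winner (lex tiebreak) = job_C

Answer: job_C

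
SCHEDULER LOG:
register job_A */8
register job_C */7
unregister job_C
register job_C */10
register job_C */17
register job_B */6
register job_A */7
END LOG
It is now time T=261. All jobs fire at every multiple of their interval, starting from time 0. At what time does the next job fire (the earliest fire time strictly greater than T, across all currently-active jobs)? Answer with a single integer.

Answer: 264

Derivation:
Op 1: register job_A */8 -> active={job_A:*/8}
Op 2: register job_C */7 -> active={job_A:*/8, job_C:*/7}
Op 3: unregister job_C -> active={job_A:*/8}
Op 4: register job_C */10 -> active={job_A:*/8, job_C:*/10}
Op 5: register job_C */17 -> active={job_A:*/8, job_C:*/17}
Op 6: register job_B */6 -> active={job_A:*/8, job_B:*/6, job_C:*/17}
Op 7: register job_A */7 -> active={job_A:*/7, job_B:*/6, job_C:*/17}
  job_A: interval 7, next fire after T=261 is 266
  job_B: interval 6, next fire after T=261 is 264
  job_C: interval 17, next fire after T=261 is 272
Earliest fire time = 264 (job job_B)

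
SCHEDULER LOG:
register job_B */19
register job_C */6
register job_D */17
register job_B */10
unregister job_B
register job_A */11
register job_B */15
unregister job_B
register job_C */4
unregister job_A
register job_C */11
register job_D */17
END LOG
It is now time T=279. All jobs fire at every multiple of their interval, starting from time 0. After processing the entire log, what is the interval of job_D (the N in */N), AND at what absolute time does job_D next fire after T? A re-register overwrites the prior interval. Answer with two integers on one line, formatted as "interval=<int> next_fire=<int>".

Op 1: register job_B */19 -> active={job_B:*/19}
Op 2: register job_C */6 -> active={job_B:*/19, job_C:*/6}
Op 3: register job_D */17 -> active={job_B:*/19, job_C:*/6, job_D:*/17}
Op 4: register job_B */10 -> active={job_B:*/10, job_C:*/6, job_D:*/17}
Op 5: unregister job_B -> active={job_C:*/6, job_D:*/17}
Op 6: register job_A */11 -> active={job_A:*/11, job_C:*/6, job_D:*/17}
Op 7: register job_B */15 -> active={job_A:*/11, job_B:*/15, job_C:*/6, job_D:*/17}
Op 8: unregister job_B -> active={job_A:*/11, job_C:*/6, job_D:*/17}
Op 9: register job_C */4 -> active={job_A:*/11, job_C:*/4, job_D:*/17}
Op 10: unregister job_A -> active={job_C:*/4, job_D:*/17}
Op 11: register job_C */11 -> active={job_C:*/11, job_D:*/17}
Op 12: register job_D */17 -> active={job_C:*/11, job_D:*/17}
Final interval of job_D = 17
Next fire of job_D after T=279: (279//17+1)*17 = 289

Answer: interval=17 next_fire=289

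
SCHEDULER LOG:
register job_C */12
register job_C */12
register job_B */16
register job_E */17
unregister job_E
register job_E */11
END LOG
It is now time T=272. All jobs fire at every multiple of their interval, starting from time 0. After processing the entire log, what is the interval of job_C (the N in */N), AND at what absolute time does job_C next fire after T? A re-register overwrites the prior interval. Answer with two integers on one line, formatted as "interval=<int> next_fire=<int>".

Answer: interval=12 next_fire=276

Derivation:
Op 1: register job_C */12 -> active={job_C:*/12}
Op 2: register job_C */12 -> active={job_C:*/12}
Op 3: register job_B */16 -> active={job_B:*/16, job_C:*/12}
Op 4: register job_E */17 -> active={job_B:*/16, job_C:*/12, job_E:*/17}
Op 5: unregister job_E -> active={job_B:*/16, job_C:*/12}
Op 6: register job_E */11 -> active={job_B:*/16, job_C:*/12, job_E:*/11}
Final interval of job_C = 12
Next fire of job_C after T=272: (272//12+1)*12 = 276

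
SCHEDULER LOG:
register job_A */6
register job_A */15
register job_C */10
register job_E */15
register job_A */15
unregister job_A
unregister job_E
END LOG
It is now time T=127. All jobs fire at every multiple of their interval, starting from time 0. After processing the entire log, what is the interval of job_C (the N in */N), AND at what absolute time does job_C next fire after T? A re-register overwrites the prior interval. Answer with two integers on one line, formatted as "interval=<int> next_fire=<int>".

Op 1: register job_A */6 -> active={job_A:*/6}
Op 2: register job_A */15 -> active={job_A:*/15}
Op 3: register job_C */10 -> active={job_A:*/15, job_C:*/10}
Op 4: register job_E */15 -> active={job_A:*/15, job_C:*/10, job_E:*/15}
Op 5: register job_A */15 -> active={job_A:*/15, job_C:*/10, job_E:*/15}
Op 6: unregister job_A -> active={job_C:*/10, job_E:*/15}
Op 7: unregister job_E -> active={job_C:*/10}
Final interval of job_C = 10
Next fire of job_C after T=127: (127//10+1)*10 = 130

Answer: interval=10 next_fire=130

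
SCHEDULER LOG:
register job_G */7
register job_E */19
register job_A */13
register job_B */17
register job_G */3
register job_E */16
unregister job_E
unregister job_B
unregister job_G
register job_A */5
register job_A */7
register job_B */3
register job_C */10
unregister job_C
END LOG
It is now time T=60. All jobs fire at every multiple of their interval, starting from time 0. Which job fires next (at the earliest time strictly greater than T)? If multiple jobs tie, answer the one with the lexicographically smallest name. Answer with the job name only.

Op 1: register job_G */7 -> active={job_G:*/7}
Op 2: register job_E */19 -> active={job_E:*/19, job_G:*/7}
Op 3: register job_A */13 -> active={job_A:*/13, job_E:*/19, job_G:*/7}
Op 4: register job_B */17 -> active={job_A:*/13, job_B:*/17, job_E:*/19, job_G:*/7}
Op 5: register job_G */3 -> active={job_A:*/13, job_B:*/17, job_E:*/19, job_G:*/3}
Op 6: register job_E */16 -> active={job_A:*/13, job_B:*/17, job_E:*/16, job_G:*/3}
Op 7: unregister job_E -> active={job_A:*/13, job_B:*/17, job_G:*/3}
Op 8: unregister job_B -> active={job_A:*/13, job_G:*/3}
Op 9: unregister job_G -> active={job_A:*/13}
Op 10: register job_A */5 -> active={job_A:*/5}
Op 11: register job_A */7 -> active={job_A:*/7}
Op 12: register job_B */3 -> active={job_A:*/7, job_B:*/3}
Op 13: register job_C */10 -> active={job_A:*/7, job_B:*/3, job_C:*/10}
Op 14: unregister job_C -> active={job_A:*/7, job_B:*/3}
  job_A: interval 7, next fire after T=60 is 63
  job_B: interval 3, next fire after T=60 is 63
Earliest = 63, winner (lex tiebreak) = job_A

Answer: job_A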